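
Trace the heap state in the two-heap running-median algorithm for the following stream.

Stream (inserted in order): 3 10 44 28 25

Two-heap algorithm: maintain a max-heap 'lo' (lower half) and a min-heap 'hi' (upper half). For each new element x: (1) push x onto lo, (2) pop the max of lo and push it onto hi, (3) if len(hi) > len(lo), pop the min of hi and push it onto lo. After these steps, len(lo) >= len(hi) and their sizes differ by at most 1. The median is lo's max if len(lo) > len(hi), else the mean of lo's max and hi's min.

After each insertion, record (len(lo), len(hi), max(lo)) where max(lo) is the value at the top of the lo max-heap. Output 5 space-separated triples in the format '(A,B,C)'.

Step 1: insert 3 -> lo=[3] hi=[] -> (len(lo)=1, len(hi)=0, max(lo)=3)
Step 2: insert 10 -> lo=[3] hi=[10] -> (len(lo)=1, len(hi)=1, max(lo)=3)
Step 3: insert 44 -> lo=[3, 10] hi=[44] -> (len(lo)=2, len(hi)=1, max(lo)=10)
Step 4: insert 28 -> lo=[3, 10] hi=[28, 44] -> (len(lo)=2, len(hi)=2, max(lo)=10)
Step 5: insert 25 -> lo=[3, 10, 25] hi=[28, 44] -> (len(lo)=3, len(hi)=2, max(lo)=25)

Answer: (1,0,3) (1,1,3) (2,1,10) (2,2,10) (3,2,25)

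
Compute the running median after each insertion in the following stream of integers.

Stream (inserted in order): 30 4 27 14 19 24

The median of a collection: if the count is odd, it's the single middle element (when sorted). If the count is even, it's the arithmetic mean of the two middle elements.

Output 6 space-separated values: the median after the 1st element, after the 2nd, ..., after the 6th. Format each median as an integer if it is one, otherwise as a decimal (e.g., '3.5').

Answer: 30 17 27 20.5 19 21.5

Derivation:
Step 1: insert 30 -> lo=[30] (size 1, max 30) hi=[] (size 0) -> median=30
Step 2: insert 4 -> lo=[4] (size 1, max 4) hi=[30] (size 1, min 30) -> median=17
Step 3: insert 27 -> lo=[4, 27] (size 2, max 27) hi=[30] (size 1, min 30) -> median=27
Step 4: insert 14 -> lo=[4, 14] (size 2, max 14) hi=[27, 30] (size 2, min 27) -> median=20.5
Step 5: insert 19 -> lo=[4, 14, 19] (size 3, max 19) hi=[27, 30] (size 2, min 27) -> median=19
Step 6: insert 24 -> lo=[4, 14, 19] (size 3, max 19) hi=[24, 27, 30] (size 3, min 24) -> median=21.5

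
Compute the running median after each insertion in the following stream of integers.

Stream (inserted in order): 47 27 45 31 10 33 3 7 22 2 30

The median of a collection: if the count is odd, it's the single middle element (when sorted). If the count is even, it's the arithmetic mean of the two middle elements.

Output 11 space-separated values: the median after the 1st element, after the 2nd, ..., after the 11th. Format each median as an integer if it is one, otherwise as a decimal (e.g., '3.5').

Answer: 47 37 45 38 31 32 31 29 27 24.5 27

Derivation:
Step 1: insert 47 -> lo=[47] (size 1, max 47) hi=[] (size 0) -> median=47
Step 2: insert 27 -> lo=[27] (size 1, max 27) hi=[47] (size 1, min 47) -> median=37
Step 3: insert 45 -> lo=[27, 45] (size 2, max 45) hi=[47] (size 1, min 47) -> median=45
Step 4: insert 31 -> lo=[27, 31] (size 2, max 31) hi=[45, 47] (size 2, min 45) -> median=38
Step 5: insert 10 -> lo=[10, 27, 31] (size 3, max 31) hi=[45, 47] (size 2, min 45) -> median=31
Step 6: insert 33 -> lo=[10, 27, 31] (size 3, max 31) hi=[33, 45, 47] (size 3, min 33) -> median=32
Step 7: insert 3 -> lo=[3, 10, 27, 31] (size 4, max 31) hi=[33, 45, 47] (size 3, min 33) -> median=31
Step 8: insert 7 -> lo=[3, 7, 10, 27] (size 4, max 27) hi=[31, 33, 45, 47] (size 4, min 31) -> median=29
Step 9: insert 22 -> lo=[3, 7, 10, 22, 27] (size 5, max 27) hi=[31, 33, 45, 47] (size 4, min 31) -> median=27
Step 10: insert 2 -> lo=[2, 3, 7, 10, 22] (size 5, max 22) hi=[27, 31, 33, 45, 47] (size 5, min 27) -> median=24.5
Step 11: insert 30 -> lo=[2, 3, 7, 10, 22, 27] (size 6, max 27) hi=[30, 31, 33, 45, 47] (size 5, min 30) -> median=27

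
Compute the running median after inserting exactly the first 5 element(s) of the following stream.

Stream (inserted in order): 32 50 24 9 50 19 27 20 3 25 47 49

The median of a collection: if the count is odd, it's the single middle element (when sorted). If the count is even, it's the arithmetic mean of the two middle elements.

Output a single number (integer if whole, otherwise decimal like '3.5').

Answer: 32

Derivation:
Step 1: insert 32 -> lo=[32] (size 1, max 32) hi=[] (size 0) -> median=32
Step 2: insert 50 -> lo=[32] (size 1, max 32) hi=[50] (size 1, min 50) -> median=41
Step 3: insert 24 -> lo=[24, 32] (size 2, max 32) hi=[50] (size 1, min 50) -> median=32
Step 4: insert 9 -> lo=[9, 24] (size 2, max 24) hi=[32, 50] (size 2, min 32) -> median=28
Step 5: insert 50 -> lo=[9, 24, 32] (size 3, max 32) hi=[50, 50] (size 2, min 50) -> median=32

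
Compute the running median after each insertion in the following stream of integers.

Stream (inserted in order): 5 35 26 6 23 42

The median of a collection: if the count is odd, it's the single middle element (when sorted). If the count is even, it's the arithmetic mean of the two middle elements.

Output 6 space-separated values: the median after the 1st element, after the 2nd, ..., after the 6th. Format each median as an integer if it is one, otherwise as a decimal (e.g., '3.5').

Step 1: insert 5 -> lo=[5] (size 1, max 5) hi=[] (size 0) -> median=5
Step 2: insert 35 -> lo=[5] (size 1, max 5) hi=[35] (size 1, min 35) -> median=20
Step 3: insert 26 -> lo=[5, 26] (size 2, max 26) hi=[35] (size 1, min 35) -> median=26
Step 4: insert 6 -> lo=[5, 6] (size 2, max 6) hi=[26, 35] (size 2, min 26) -> median=16
Step 5: insert 23 -> lo=[5, 6, 23] (size 3, max 23) hi=[26, 35] (size 2, min 26) -> median=23
Step 6: insert 42 -> lo=[5, 6, 23] (size 3, max 23) hi=[26, 35, 42] (size 3, min 26) -> median=24.5

Answer: 5 20 26 16 23 24.5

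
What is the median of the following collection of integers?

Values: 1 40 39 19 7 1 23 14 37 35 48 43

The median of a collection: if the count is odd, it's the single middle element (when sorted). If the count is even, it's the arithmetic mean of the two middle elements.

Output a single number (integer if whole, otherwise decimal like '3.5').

Answer: 29

Derivation:
Step 1: insert 1 -> lo=[1] (size 1, max 1) hi=[] (size 0) -> median=1
Step 2: insert 40 -> lo=[1] (size 1, max 1) hi=[40] (size 1, min 40) -> median=20.5
Step 3: insert 39 -> lo=[1, 39] (size 2, max 39) hi=[40] (size 1, min 40) -> median=39
Step 4: insert 19 -> lo=[1, 19] (size 2, max 19) hi=[39, 40] (size 2, min 39) -> median=29
Step 5: insert 7 -> lo=[1, 7, 19] (size 3, max 19) hi=[39, 40] (size 2, min 39) -> median=19
Step 6: insert 1 -> lo=[1, 1, 7] (size 3, max 7) hi=[19, 39, 40] (size 3, min 19) -> median=13
Step 7: insert 23 -> lo=[1, 1, 7, 19] (size 4, max 19) hi=[23, 39, 40] (size 3, min 23) -> median=19
Step 8: insert 14 -> lo=[1, 1, 7, 14] (size 4, max 14) hi=[19, 23, 39, 40] (size 4, min 19) -> median=16.5
Step 9: insert 37 -> lo=[1, 1, 7, 14, 19] (size 5, max 19) hi=[23, 37, 39, 40] (size 4, min 23) -> median=19
Step 10: insert 35 -> lo=[1, 1, 7, 14, 19] (size 5, max 19) hi=[23, 35, 37, 39, 40] (size 5, min 23) -> median=21
Step 11: insert 48 -> lo=[1, 1, 7, 14, 19, 23] (size 6, max 23) hi=[35, 37, 39, 40, 48] (size 5, min 35) -> median=23
Step 12: insert 43 -> lo=[1, 1, 7, 14, 19, 23] (size 6, max 23) hi=[35, 37, 39, 40, 43, 48] (size 6, min 35) -> median=29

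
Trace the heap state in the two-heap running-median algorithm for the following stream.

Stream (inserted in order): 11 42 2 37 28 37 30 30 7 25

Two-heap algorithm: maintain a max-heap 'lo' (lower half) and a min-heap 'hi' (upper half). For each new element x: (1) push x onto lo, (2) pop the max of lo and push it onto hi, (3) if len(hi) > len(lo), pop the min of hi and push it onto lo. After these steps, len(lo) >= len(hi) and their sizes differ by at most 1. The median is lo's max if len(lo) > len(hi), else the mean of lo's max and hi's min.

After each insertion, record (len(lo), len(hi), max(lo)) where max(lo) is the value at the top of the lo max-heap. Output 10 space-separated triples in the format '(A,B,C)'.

Step 1: insert 11 -> lo=[11] hi=[] -> (len(lo)=1, len(hi)=0, max(lo)=11)
Step 2: insert 42 -> lo=[11] hi=[42] -> (len(lo)=1, len(hi)=1, max(lo)=11)
Step 3: insert 2 -> lo=[2, 11] hi=[42] -> (len(lo)=2, len(hi)=1, max(lo)=11)
Step 4: insert 37 -> lo=[2, 11] hi=[37, 42] -> (len(lo)=2, len(hi)=2, max(lo)=11)
Step 5: insert 28 -> lo=[2, 11, 28] hi=[37, 42] -> (len(lo)=3, len(hi)=2, max(lo)=28)
Step 6: insert 37 -> lo=[2, 11, 28] hi=[37, 37, 42] -> (len(lo)=3, len(hi)=3, max(lo)=28)
Step 7: insert 30 -> lo=[2, 11, 28, 30] hi=[37, 37, 42] -> (len(lo)=4, len(hi)=3, max(lo)=30)
Step 8: insert 30 -> lo=[2, 11, 28, 30] hi=[30, 37, 37, 42] -> (len(lo)=4, len(hi)=4, max(lo)=30)
Step 9: insert 7 -> lo=[2, 7, 11, 28, 30] hi=[30, 37, 37, 42] -> (len(lo)=5, len(hi)=4, max(lo)=30)
Step 10: insert 25 -> lo=[2, 7, 11, 25, 28] hi=[30, 30, 37, 37, 42] -> (len(lo)=5, len(hi)=5, max(lo)=28)

Answer: (1,0,11) (1,1,11) (2,1,11) (2,2,11) (3,2,28) (3,3,28) (4,3,30) (4,4,30) (5,4,30) (5,5,28)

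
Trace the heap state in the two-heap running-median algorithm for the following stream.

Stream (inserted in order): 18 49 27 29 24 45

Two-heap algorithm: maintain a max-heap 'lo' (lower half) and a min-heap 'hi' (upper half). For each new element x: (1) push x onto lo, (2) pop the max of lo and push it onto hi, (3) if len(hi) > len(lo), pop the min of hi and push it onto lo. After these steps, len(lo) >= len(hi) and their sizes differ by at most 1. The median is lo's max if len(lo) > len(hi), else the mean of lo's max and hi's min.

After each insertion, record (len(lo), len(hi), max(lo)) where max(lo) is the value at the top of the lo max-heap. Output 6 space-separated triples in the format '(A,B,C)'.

Step 1: insert 18 -> lo=[18] hi=[] -> (len(lo)=1, len(hi)=0, max(lo)=18)
Step 2: insert 49 -> lo=[18] hi=[49] -> (len(lo)=1, len(hi)=1, max(lo)=18)
Step 3: insert 27 -> lo=[18, 27] hi=[49] -> (len(lo)=2, len(hi)=1, max(lo)=27)
Step 4: insert 29 -> lo=[18, 27] hi=[29, 49] -> (len(lo)=2, len(hi)=2, max(lo)=27)
Step 5: insert 24 -> lo=[18, 24, 27] hi=[29, 49] -> (len(lo)=3, len(hi)=2, max(lo)=27)
Step 6: insert 45 -> lo=[18, 24, 27] hi=[29, 45, 49] -> (len(lo)=3, len(hi)=3, max(lo)=27)

Answer: (1,0,18) (1,1,18) (2,1,27) (2,2,27) (3,2,27) (3,3,27)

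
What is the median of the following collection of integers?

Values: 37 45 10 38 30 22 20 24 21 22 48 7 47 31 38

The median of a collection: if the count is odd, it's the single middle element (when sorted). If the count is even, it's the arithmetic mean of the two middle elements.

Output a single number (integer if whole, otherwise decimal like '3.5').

Answer: 30

Derivation:
Step 1: insert 37 -> lo=[37] (size 1, max 37) hi=[] (size 0) -> median=37
Step 2: insert 45 -> lo=[37] (size 1, max 37) hi=[45] (size 1, min 45) -> median=41
Step 3: insert 10 -> lo=[10, 37] (size 2, max 37) hi=[45] (size 1, min 45) -> median=37
Step 4: insert 38 -> lo=[10, 37] (size 2, max 37) hi=[38, 45] (size 2, min 38) -> median=37.5
Step 5: insert 30 -> lo=[10, 30, 37] (size 3, max 37) hi=[38, 45] (size 2, min 38) -> median=37
Step 6: insert 22 -> lo=[10, 22, 30] (size 3, max 30) hi=[37, 38, 45] (size 3, min 37) -> median=33.5
Step 7: insert 20 -> lo=[10, 20, 22, 30] (size 4, max 30) hi=[37, 38, 45] (size 3, min 37) -> median=30
Step 8: insert 24 -> lo=[10, 20, 22, 24] (size 4, max 24) hi=[30, 37, 38, 45] (size 4, min 30) -> median=27
Step 9: insert 21 -> lo=[10, 20, 21, 22, 24] (size 5, max 24) hi=[30, 37, 38, 45] (size 4, min 30) -> median=24
Step 10: insert 22 -> lo=[10, 20, 21, 22, 22] (size 5, max 22) hi=[24, 30, 37, 38, 45] (size 5, min 24) -> median=23
Step 11: insert 48 -> lo=[10, 20, 21, 22, 22, 24] (size 6, max 24) hi=[30, 37, 38, 45, 48] (size 5, min 30) -> median=24
Step 12: insert 7 -> lo=[7, 10, 20, 21, 22, 22] (size 6, max 22) hi=[24, 30, 37, 38, 45, 48] (size 6, min 24) -> median=23
Step 13: insert 47 -> lo=[7, 10, 20, 21, 22, 22, 24] (size 7, max 24) hi=[30, 37, 38, 45, 47, 48] (size 6, min 30) -> median=24
Step 14: insert 31 -> lo=[7, 10, 20, 21, 22, 22, 24] (size 7, max 24) hi=[30, 31, 37, 38, 45, 47, 48] (size 7, min 30) -> median=27
Step 15: insert 38 -> lo=[7, 10, 20, 21, 22, 22, 24, 30] (size 8, max 30) hi=[31, 37, 38, 38, 45, 47, 48] (size 7, min 31) -> median=30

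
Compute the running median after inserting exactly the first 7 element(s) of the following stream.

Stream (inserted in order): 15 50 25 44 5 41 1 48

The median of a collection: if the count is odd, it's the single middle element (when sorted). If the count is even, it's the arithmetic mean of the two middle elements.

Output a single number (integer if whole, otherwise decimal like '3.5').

Answer: 25

Derivation:
Step 1: insert 15 -> lo=[15] (size 1, max 15) hi=[] (size 0) -> median=15
Step 2: insert 50 -> lo=[15] (size 1, max 15) hi=[50] (size 1, min 50) -> median=32.5
Step 3: insert 25 -> lo=[15, 25] (size 2, max 25) hi=[50] (size 1, min 50) -> median=25
Step 4: insert 44 -> lo=[15, 25] (size 2, max 25) hi=[44, 50] (size 2, min 44) -> median=34.5
Step 5: insert 5 -> lo=[5, 15, 25] (size 3, max 25) hi=[44, 50] (size 2, min 44) -> median=25
Step 6: insert 41 -> lo=[5, 15, 25] (size 3, max 25) hi=[41, 44, 50] (size 3, min 41) -> median=33
Step 7: insert 1 -> lo=[1, 5, 15, 25] (size 4, max 25) hi=[41, 44, 50] (size 3, min 41) -> median=25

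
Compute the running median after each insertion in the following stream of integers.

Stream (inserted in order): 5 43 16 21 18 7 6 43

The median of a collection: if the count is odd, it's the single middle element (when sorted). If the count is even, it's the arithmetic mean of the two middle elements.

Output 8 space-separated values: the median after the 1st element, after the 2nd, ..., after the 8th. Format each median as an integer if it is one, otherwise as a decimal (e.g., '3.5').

Step 1: insert 5 -> lo=[5] (size 1, max 5) hi=[] (size 0) -> median=5
Step 2: insert 43 -> lo=[5] (size 1, max 5) hi=[43] (size 1, min 43) -> median=24
Step 3: insert 16 -> lo=[5, 16] (size 2, max 16) hi=[43] (size 1, min 43) -> median=16
Step 4: insert 21 -> lo=[5, 16] (size 2, max 16) hi=[21, 43] (size 2, min 21) -> median=18.5
Step 5: insert 18 -> lo=[5, 16, 18] (size 3, max 18) hi=[21, 43] (size 2, min 21) -> median=18
Step 6: insert 7 -> lo=[5, 7, 16] (size 3, max 16) hi=[18, 21, 43] (size 3, min 18) -> median=17
Step 7: insert 6 -> lo=[5, 6, 7, 16] (size 4, max 16) hi=[18, 21, 43] (size 3, min 18) -> median=16
Step 8: insert 43 -> lo=[5, 6, 7, 16] (size 4, max 16) hi=[18, 21, 43, 43] (size 4, min 18) -> median=17

Answer: 5 24 16 18.5 18 17 16 17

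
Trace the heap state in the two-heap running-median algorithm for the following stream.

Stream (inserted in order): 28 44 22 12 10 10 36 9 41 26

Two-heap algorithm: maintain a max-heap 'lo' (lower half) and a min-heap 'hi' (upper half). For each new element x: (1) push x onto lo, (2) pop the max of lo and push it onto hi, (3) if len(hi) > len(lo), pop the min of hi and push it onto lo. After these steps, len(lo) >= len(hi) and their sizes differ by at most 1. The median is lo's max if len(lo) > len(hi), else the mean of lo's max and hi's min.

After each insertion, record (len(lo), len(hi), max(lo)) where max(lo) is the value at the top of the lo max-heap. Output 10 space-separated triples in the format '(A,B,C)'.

Step 1: insert 28 -> lo=[28] hi=[] -> (len(lo)=1, len(hi)=0, max(lo)=28)
Step 2: insert 44 -> lo=[28] hi=[44] -> (len(lo)=1, len(hi)=1, max(lo)=28)
Step 3: insert 22 -> lo=[22, 28] hi=[44] -> (len(lo)=2, len(hi)=1, max(lo)=28)
Step 4: insert 12 -> lo=[12, 22] hi=[28, 44] -> (len(lo)=2, len(hi)=2, max(lo)=22)
Step 5: insert 10 -> lo=[10, 12, 22] hi=[28, 44] -> (len(lo)=3, len(hi)=2, max(lo)=22)
Step 6: insert 10 -> lo=[10, 10, 12] hi=[22, 28, 44] -> (len(lo)=3, len(hi)=3, max(lo)=12)
Step 7: insert 36 -> lo=[10, 10, 12, 22] hi=[28, 36, 44] -> (len(lo)=4, len(hi)=3, max(lo)=22)
Step 8: insert 9 -> lo=[9, 10, 10, 12] hi=[22, 28, 36, 44] -> (len(lo)=4, len(hi)=4, max(lo)=12)
Step 9: insert 41 -> lo=[9, 10, 10, 12, 22] hi=[28, 36, 41, 44] -> (len(lo)=5, len(hi)=4, max(lo)=22)
Step 10: insert 26 -> lo=[9, 10, 10, 12, 22] hi=[26, 28, 36, 41, 44] -> (len(lo)=5, len(hi)=5, max(lo)=22)

Answer: (1,0,28) (1,1,28) (2,1,28) (2,2,22) (3,2,22) (3,3,12) (4,3,22) (4,4,12) (5,4,22) (5,5,22)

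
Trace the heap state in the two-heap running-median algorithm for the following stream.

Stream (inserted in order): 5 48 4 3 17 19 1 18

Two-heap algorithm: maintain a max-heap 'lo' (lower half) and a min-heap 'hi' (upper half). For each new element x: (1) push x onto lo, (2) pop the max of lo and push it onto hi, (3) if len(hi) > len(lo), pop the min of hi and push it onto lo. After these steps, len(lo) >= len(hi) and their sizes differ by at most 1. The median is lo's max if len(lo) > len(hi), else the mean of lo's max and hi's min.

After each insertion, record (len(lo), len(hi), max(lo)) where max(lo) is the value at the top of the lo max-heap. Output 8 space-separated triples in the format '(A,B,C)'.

Answer: (1,0,5) (1,1,5) (2,1,5) (2,2,4) (3,2,5) (3,3,5) (4,3,5) (4,4,5)

Derivation:
Step 1: insert 5 -> lo=[5] hi=[] -> (len(lo)=1, len(hi)=0, max(lo)=5)
Step 2: insert 48 -> lo=[5] hi=[48] -> (len(lo)=1, len(hi)=1, max(lo)=5)
Step 3: insert 4 -> lo=[4, 5] hi=[48] -> (len(lo)=2, len(hi)=1, max(lo)=5)
Step 4: insert 3 -> lo=[3, 4] hi=[5, 48] -> (len(lo)=2, len(hi)=2, max(lo)=4)
Step 5: insert 17 -> lo=[3, 4, 5] hi=[17, 48] -> (len(lo)=3, len(hi)=2, max(lo)=5)
Step 6: insert 19 -> lo=[3, 4, 5] hi=[17, 19, 48] -> (len(lo)=3, len(hi)=3, max(lo)=5)
Step 7: insert 1 -> lo=[1, 3, 4, 5] hi=[17, 19, 48] -> (len(lo)=4, len(hi)=3, max(lo)=5)
Step 8: insert 18 -> lo=[1, 3, 4, 5] hi=[17, 18, 19, 48] -> (len(lo)=4, len(hi)=4, max(lo)=5)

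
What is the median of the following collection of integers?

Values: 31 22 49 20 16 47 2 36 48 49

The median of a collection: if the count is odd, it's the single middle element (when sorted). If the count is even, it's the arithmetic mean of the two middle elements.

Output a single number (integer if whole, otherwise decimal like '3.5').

Answer: 33.5

Derivation:
Step 1: insert 31 -> lo=[31] (size 1, max 31) hi=[] (size 0) -> median=31
Step 2: insert 22 -> lo=[22] (size 1, max 22) hi=[31] (size 1, min 31) -> median=26.5
Step 3: insert 49 -> lo=[22, 31] (size 2, max 31) hi=[49] (size 1, min 49) -> median=31
Step 4: insert 20 -> lo=[20, 22] (size 2, max 22) hi=[31, 49] (size 2, min 31) -> median=26.5
Step 5: insert 16 -> lo=[16, 20, 22] (size 3, max 22) hi=[31, 49] (size 2, min 31) -> median=22
Step 6: insert 47 -> lo=[16, 20, 22] (size 3, max 22) hi=[31, 47, 49] (size 3, min 31) -> median=26.5
Step 7: insert 2 -> lo=[2, 16, 20, 22] (size 4, max 22) hi=[31, 47, 49] (size 3, min 31) -> median=22
Step 8: insert 36 -> lo=[2, 16, 20, 22] (size 4, max 22) hi=[31, 36, 47, 49] (size 4, min 31) -> median=26.5
Step 9: insert 48 -> lo=[2, 16, 20, 22, 31] (size 5, max 31) hi=[36, 47, 48, 49] (size 4, min 36) -> median=31
Step 10: insert 49 -> lo=[2, 16, 20, 22, 31] (size 5, max 31) hi=[36, 47, 48, 49, 49] (size 5, min 36) -> median=33.5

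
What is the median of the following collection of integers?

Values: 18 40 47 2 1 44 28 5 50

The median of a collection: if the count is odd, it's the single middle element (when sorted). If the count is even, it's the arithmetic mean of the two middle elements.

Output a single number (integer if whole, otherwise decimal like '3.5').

Answer: 28

Derivation:
Step 1: insert 18 -> lo=[18] (size 1, max 18) hi=[] (size 0) -> median=18
Step 2: insert 40 -> lo=[18] (size 1, max 18) hi=[40] (size 1, min 40) -> median=29
Step 3: insert 47 -> lo=[18, 40] (size 2, max 40) hi=[47] (size 1, min 47) -> median=40
Step 4: insert 2 -> lo=[2, 18] (size 2, max 18) hi=[40, 47] (size 2, min 40) -> median=29
Step 5: insert 1 -> lo=[1, 2, 18] (size 3, max 18) hi=[40, 47] (size 2, min 40) -> median=18
Step 6: insert 44 -> lo=[1, 2, 18] (size 3, max 18) hi=[40, 44, 47] (size 3, min 40) -> median=29
Step 7: insert 28 -> lo=[1, 2, 18, 28] (size 4, max 28) hi=[40, 44, 47] (size 3, min 40) -> median=28
Step 8: insert 5 -> lo=[1, 2, 5, 18] (size 4, max 18) hi=[28, 40, 44, 47] (size 4, min 28) -> median=23
Step 9: insert 50 -> lo=[1, 2, 5, 18, 28] (size 5, max 28) hi=[40, 44, 47, 50] (size 4, min 40) -> median=28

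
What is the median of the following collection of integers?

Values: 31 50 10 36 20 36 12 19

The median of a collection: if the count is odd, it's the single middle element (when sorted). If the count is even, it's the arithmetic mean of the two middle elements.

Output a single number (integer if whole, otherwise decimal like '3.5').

Answer: 25.5

Derivation:
Step 1: insert 31 -> lo=[31] (size 1, max 31) hi=[] (size 0) -> median=31
Step 2: insert 50 -> lo=[31] (size 1, max 31) hi=[50] (size 1, min 50) -> median=40.5
Step 3: insert 10 -> lo=[10, 31] (size 2, max 31) hi=[50] (size 1, min 50) -> median=31
Step 4: insert 36 -> lo=[10, 31] (size 2, max 31) hi=[36, 50] (size 2, min 36) -> median=33.5
Step 5: insert 20 -> lo=[10, 20, 31] (size 3, max 31) hi=[36, 50] (size 2, min 36) -> median=31
Step 6: insert 36 -> lo=[10, 20, 31] (size 3, max 31) hi=[36, 36, 50] (size 3, min 36) -> median=33.5
Step 7: insert 12 -> lo=[10, 12, 20, 31] (size 4, max 31) hi=[36, 36, 50] (size 3, min 36) -> median=31
Step 8: insert 19 -> lo=[10, 12, 19, 20] (size 4, max 20) hi=[31, 36, 36, 50] (size 4, min 31) -> median=25.5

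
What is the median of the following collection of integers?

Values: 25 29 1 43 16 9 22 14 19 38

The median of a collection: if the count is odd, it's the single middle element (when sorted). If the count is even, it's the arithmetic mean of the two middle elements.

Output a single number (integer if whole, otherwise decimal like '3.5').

Answer: 20.5

Derivation:
Step 1: insert 25 -> lo=[25] (size 1, max 25) hi=[] (size 0) -> median=25
Step 2: insert 29 -> lo=[25] (size 1, max 25) hi=[29] (size 1, min 29) -> median=27
Step 3: insert 1 -> lo=[1, 25] (size 2, max 25) hi=[29] (size 1, min 29) -> median=25
Step 4: insert 43 -> lo=[1, 25] (size 2, max 25) hi=[29, 43] (size 2, min 29) -> median=27
Step 5: insert 16 -> lo=[1, 16, 25] (size 3, max 25) hi=[29, 43] (size 2, min 29) -> median=25
Step 6: insert 9 -> lo=[1, 9, 16] (size 3, max 16) hi=[25, 29, 43] (size 3, min 25) -> median=20.5
Step 7: insert 22 -> lo=[1, 9, 16, 22] (size 4, max 22) hi=[25, 29, 43] (size 3, min 25) -> median=22
Step 8: insert 14 -> lo=[1, 9, 14, 16] (size 4, max 16) hi=[22, 25, 29, 43] (size 4, min 22) -> median=19
Step 9: insert 19 -> lo=[1, 9, 14, 16, 19] (size 5, max 19) hi=[22, 25, 29, 43] (size 4, min 22) -> median=19
Step 10: insert 38 -> lo=[1, 9, 14, 16, 19] (size 5, max 19) hi=[22, 25, 29, 38, 43] (size 5, min 22) -> median=20.5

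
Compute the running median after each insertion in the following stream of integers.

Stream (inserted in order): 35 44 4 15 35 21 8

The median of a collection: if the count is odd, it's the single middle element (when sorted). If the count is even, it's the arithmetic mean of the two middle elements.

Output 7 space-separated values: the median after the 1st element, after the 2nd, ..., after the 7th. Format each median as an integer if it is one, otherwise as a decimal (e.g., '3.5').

Step 1: insert 35 -> lo=[35] (size 1, max 35) hi=[] (size 0) -> median=35
Step 2: insert 44 -> lo=[35] (size 1, max 35) hi=[44] (size 1, min 44) -> median=39.5
Step 3: insert 4 -> lo=[4, 35] (size 2, max 35) hi=[44] (size 1, min 44) -> median=35
Step 4: insert 15 -> lo=[4, 15] (size 2, max 15) hi=[35, 44] (size 2, min 35) -> median=25
Step 5: insert 35 -> lo=[4, 15, 35] (size 3, max 35) hi=[35, 44] (size 2, min 35) -> median=35
Step 6: insert 21 -> lo=[4, 15, 21] (size 3, max 21) hi=[35, 35, 44] (size 3, min 35) -> median=28
Step 7: insert 8 -> lo=[4, 8, 15, 21] (size 4, max 21) hi=[35, 35, 44] (size 3, min 35) -> median=21

Answer: 35 39.5 35 25 35 28 21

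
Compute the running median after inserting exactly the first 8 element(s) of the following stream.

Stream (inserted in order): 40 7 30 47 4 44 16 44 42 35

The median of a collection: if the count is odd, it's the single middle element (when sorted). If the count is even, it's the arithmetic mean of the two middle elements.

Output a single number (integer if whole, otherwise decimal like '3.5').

Step 1: insert 40 -> lo=[40] (size 1, max 40) hi=[] (size 0) -> median=40
Step 2: insert 7 -> lo=[7] (size 1, max 7) hi=[40] (size 1, min 40) -> median=23.5
Step 3: insert 30 -> lo=[7, 30] (size 2, max 30) hi=[40] (size 1, min 40) -> median=30
Step 4: insert 47 -> lo=[7, 30] (size 2, max 30) hi=[40, 47] (size 2, min 40) -> median=35
Step 5: insert 4 -> lo=[4, 7, 30] (size 3, max 30) hi=[40, 47] (size 2, min 40) -> median=30
Step 6: insert 44 -> lo=[4, 7, 30] (size 3, max 30) hi=[40, 44, 47] (size 3, min 40) -> median=35
Step 7: insert 16 -> lo=[4, 7, 16, 30] (size 4, max 30) hi=[40, 44, 47] (size 3, min 40) -> median=30
Step 8: insert 44 -> lo=[4, 7, 16, 30] (size 4, max 30) hi=[40, 44, 44, 47] (size 4, min 40) -> median=35

Answer: 35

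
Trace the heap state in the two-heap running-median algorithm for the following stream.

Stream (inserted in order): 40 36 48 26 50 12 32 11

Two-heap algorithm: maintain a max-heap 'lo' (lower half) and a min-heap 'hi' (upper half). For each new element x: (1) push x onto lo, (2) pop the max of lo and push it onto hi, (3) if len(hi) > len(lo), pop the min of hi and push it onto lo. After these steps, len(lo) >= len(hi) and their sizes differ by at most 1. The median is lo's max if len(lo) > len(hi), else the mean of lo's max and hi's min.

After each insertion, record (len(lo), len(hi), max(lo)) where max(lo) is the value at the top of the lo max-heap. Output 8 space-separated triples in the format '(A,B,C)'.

Answer: (1,0,40) (1,1,36) (2,1,40) (2,2,36) (3,2,40) (3,3,36) (4,3,36) (4,4,32)

Derivation:
Step 1: insert 40 -> lo=[40] hi=[] -> (len(lo)=1, len(hi)=0, max(lo)=40)
Step 2: insert 36 -> lo=[36] hi=[40] -> (len(lo)=1, len(hi)=1, max(lo)=36)
Step 3: insert 48 -> lo=[36, 40] hi=[48] -> (len(lo)=2, len(hi)=1, max(lo)=40)
Step 4: insert 26 -> lo=[26, 36] hi=[40, 48] -> (len(lo)=2, len(hi)=2, max(lo)=36)
Step 5: insert 50 -> lo=[26, 36, 40] hi=[48, 50] -> (len(lo)=3, len(hi)=2, max(lo)=40)
Step 6: insert 12 -> lo=[12, 26, 36] hi=[40, 48, 50] -> (len(lo)=3, len(hi)=3, max(lo)=36)
Step 7: insert 32 -> lo=[12, 26, 32, 36] hi=[40, 48, 50] -> (len(lo)=4, len(hi)=3, max(lo)=36)
Step 8: insert 11 -> lo=[11, 12, 26, 32] hi=[36, 40, 48, 50] -> (len(lo)=4, len(hi)=4, max(lo)=32)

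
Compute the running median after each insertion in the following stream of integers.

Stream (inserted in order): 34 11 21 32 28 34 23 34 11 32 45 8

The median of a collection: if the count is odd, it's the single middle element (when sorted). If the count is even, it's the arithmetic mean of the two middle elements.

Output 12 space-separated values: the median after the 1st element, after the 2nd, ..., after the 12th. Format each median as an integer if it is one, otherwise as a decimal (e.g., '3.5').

Step 1: insert 34 -> lo=[34] (size 1, max 34) hi=[] (size 0) -> median=34
Step 2: insert 11 -> lo=[11] (size 1, max 11) hi=[34] (size 1, min 34) -> median=22.5
Step 3: insert 21 -> lo=[11, 21] (size 2, max 21) hi=[34] (size 1, min 34) -> median=21
Step 4: insert 32 -> lo=[11, 21] (size 2, max 21) hi=[32, 34] (size 2, min 32) -> median=26.5
Step 5: insert 28 -> lo=[11, 21, 28] (size 3, max 28) hi=[32, 34] (size 2, min 32) -> median=28
Step 6: insert 34 -> lo=[11, 21, 28] (size 3, max 28) hi=[32, 34, 34] (size 3, min 32) -> median=30
Step 7: insert 23 -> lo=[11, 21, 23, 28] (size 4, max 28) hi=[32, 34, 34] (size 3, min 32) -> median=28
Step 8: insert 34 -> lo=[11, 21, 23, 28] (size 4, max 28) hi=[32, 34, 34, 34] (size 4, min 32) -> median=30
Step 9: insert 11 -> lo=[11, 11, 21, 23, 28] (size 5, max 28) hi=[32, 34, 34, 34] (size 4, min 32) -> median=28
Step 10: insert 32 -> lo=[11, 11, 21, 23, 28] (size 5, max 28) hi=[32, 32, 34, 34, 34] (size 5, min 32) -> median=30
Step 11: insert 45 -> lo=[11, 11, 21, 23, 28, 32] (size 6, max 32) hi=[32, 34, 34, 34, 45] (size 5, min 32) -> median=32
Step 12: insert 8 -> lo=[8, 11, 11, 21, 23, 28] (size 6, max 28) hi=[32, 32, 34, 34, 34, 45] (size 6, min 32) -> median=30

Answer: 34 22.5 21 26.5 28 30 28 30 28 30 32 30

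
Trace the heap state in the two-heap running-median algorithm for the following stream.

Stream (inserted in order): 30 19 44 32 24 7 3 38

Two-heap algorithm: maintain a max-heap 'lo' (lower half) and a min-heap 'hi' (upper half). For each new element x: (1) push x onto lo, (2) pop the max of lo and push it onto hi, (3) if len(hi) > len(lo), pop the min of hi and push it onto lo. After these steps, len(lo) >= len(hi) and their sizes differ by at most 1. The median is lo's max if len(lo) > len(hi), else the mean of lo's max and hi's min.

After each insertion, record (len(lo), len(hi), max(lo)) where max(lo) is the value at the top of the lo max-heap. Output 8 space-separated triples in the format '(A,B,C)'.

Step 1: insert 30 -> lo=[30] hi=[] -> (len(lo)=1, len(hi)=0, max(lo)=30)
Step 2: insert 19 -> lo=[19] hi=[30] -> (len(lo)=1, len(hi)=1, max(lo)=19)
Step 3: insert 44 -> lo=[19, 30] hi=[44] -> (len(lo)=2, len(hi)=1, max(lo)=30)
Step 4: insert 32 -> lo=[19, 30] hi=[32, 44] -> (len(lo)=2, len(hi)=2, max(lo)=30)
Step 5: insert 24 -> lo=[19, 24, 30] hi=[32, 44] -> (len(lo)=3, len(hi)=2, max(lo)=30)
Step 6: insert 7 -> lo=[7, 19, 24] hi=[30, 32, 44] -> (len(lo)=3, len(hi)=3, max(lo)=24)
Step 7: insert 3 -> lo=[3, 7, 19, 24] hi=[30, 32, 44] -> (len(lo)=4, len(hi)=3, max(lo)=24)
Step 8: insert 38 -> lo=[3, 7, 19, 24] hi=[30, 32, 38, 44] -> (len(lo)=4, len(hi)=4, max(lo)=24)

Answer: (1,0,30) (1,1,19) (2,1,30) (2,2,30) (3,2,30) (3,3,24) (4,3,24) (4,4,24)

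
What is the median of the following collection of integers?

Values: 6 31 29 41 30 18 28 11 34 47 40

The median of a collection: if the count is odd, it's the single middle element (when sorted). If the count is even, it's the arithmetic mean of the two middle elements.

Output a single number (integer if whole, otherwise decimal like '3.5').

Answer: 30

Derivation:
Step 1: insert 6 -> lo=[6] (size 1, max 6) hi=[] (size 0) -> median=6
Step 2: insert 31 -> lo=[6] (size 1, max 6) hi=[31] (size 1, min 31) -> median=18.5
Step 3: insert 29 -> lo=[6, 29] (size 2, max 29) hi=[31] (size 1, min 31) -> median=29
Step 4: insert 41 -> lo=[6, 29] (size 2, max 29) hi=[31, 41] (size 2, min 31) -> median=30
Step 5: insert 30 -> lo=[6, 29, 30] (size 3, max 30) hi=[31, 41] (size 2, min 31) -> median=30
Step 6: insert 18 -> lo=[6, 18, 29] (size 3, max 29) hi=[30, 31, 41] (size 3, min 30) -> median=29.5
Step 7: insert 28 -> lo=[6, 18, 28, 29] (size 4, max 29) hi=[30, 31, 41] (size 3, min 30) -> median=29
Step 8: insert 11 -> lo=[6, 11, 18, 28] (size 4, max 28) hi=[29, 30, 31, 41] (size 4, min 29) -> median=28.5
Step 9: insert 34 -> lo=[6, 11, 18, 28, 29] (size 5, max 29) hi=[30, 31, 34, 41] (size 4, min 30) -> median=29
Step 10: insert 47 -> lo=[6, 11, 18, 28, 29] (size 5, max 29) hi=[30, 31, 34, 41, 47] (size 5, min 30) -> median=29.5
Step 11: insert 40 -> lo=[6, 11, 18, 28, 29, 30] (size 6, max 30) hi=[31, 34, 40, 41, 47] (size 5, min 31) -> median=30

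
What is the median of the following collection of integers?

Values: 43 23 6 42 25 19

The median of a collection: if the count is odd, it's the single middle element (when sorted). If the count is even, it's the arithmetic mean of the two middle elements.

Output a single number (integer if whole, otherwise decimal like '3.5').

Answer: 24

Derivation:
Step 1: insert 43 -> lo=[43] (size 1, max 43) hi=[] (size 0) -> median=43
Step 2: insert 23 -> lo=[23] (size 1, max 23) hi=[43] (size 1, min 43) -> median=33
Step 3: insert 6 -> lo=[6, 23] (size 2, max 23) hi=[43] (size 1, min 43) -> median=23
Step 4: insert 42 -> lo=[6, 23] (size 2, max 23) hi=[42, 43] (size 2, min 42) -> median=32.5
Step 5: insert 25 -> lo=[6, 23, 25] (size 3, max 25) hi=[42, 43] (size 2, min 42) -> median=25
Step 6: insert 19 -> lo=[6, 19, 23] (size 3, max 23) hi=[25, 42, 43] (size 3, min 25) -> median=24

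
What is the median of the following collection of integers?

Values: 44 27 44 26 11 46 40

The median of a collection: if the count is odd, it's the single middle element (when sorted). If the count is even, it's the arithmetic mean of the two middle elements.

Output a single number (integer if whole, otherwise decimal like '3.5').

Answer: 40

Derivation:
Step 1: insert 44 -> lo=[44] (size 1, max 44) hi=[] (size 0) -> median=44
Step 2: insert 27 -> lo=[27] (size 1, max 27) hi=[44] (size 1, min 44) -> median=35.5
Step 3: insert 44 -> lo=[27, 44] (size 2, max 44) hi=[44] (size 1, min 44) -> median=44
Step 4: insert 26 -> lo=[26, 27] (size 2, max 27) hi=[44, 44] (size 2, min 44) -> median=35.5
Step 5: insert 11 -> lo=[11, 26, 27] (size 3, max 27) hi=[44, 44] (size 2, min 44) -> median=27
Step 6: insert 46 -> lo=[11, 26, 27] (size 3, max 27) hi=[44, 44, 46] (size 3, min 44) -> median=35.5
Step 7: insert 40 -> lo=[11, 26, 27, 40] (size 4, max 40) hi=[44, 44, 46] (size 3, min 44) -> median=40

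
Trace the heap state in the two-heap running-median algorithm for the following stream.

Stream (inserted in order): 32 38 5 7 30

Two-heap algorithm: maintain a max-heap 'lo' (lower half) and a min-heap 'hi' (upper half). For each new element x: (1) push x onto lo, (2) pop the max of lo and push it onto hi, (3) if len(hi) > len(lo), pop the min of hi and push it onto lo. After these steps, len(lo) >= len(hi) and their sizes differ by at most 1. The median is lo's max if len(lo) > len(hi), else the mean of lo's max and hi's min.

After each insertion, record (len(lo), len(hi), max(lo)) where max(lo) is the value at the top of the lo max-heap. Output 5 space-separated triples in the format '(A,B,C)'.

Answer: (1,0,32) (1,1,32) (2,1,32) (2,2,7) (3,2,30)

Derivation:
Step 1: insert 32 -> lo=[32] hi=[] -> (len(lo)=1, len(hi)=0, max(lo)=32)
Step 2: insert 38 -> lo=[32] hi=[38] -> (len(lo)=1, len(hi)=1, max(lo)=32)
Step 3: insert 5 -> lo=[5, 32] hi=[38] -> (len(lo)=2, len(hi)=1, max(lo)=32)
Step 4: insert 7 -> lo=[5, 7] hi=[32, 38] -> (len(lo)=2, len(hi)=2, max(lo)=7)
Step 5: insert 30 -> lo=[5, 7, 30] hi=[32, 38] -> (len(lo)=3, len(hi)=2, max(lo)=30)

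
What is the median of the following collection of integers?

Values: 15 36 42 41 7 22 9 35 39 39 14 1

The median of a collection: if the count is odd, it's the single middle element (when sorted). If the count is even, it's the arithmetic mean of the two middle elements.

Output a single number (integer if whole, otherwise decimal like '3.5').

Step 1: insert 15 -> lo=[15] (size 1, max 15) hi=[] (size 0) -> median=15
Step 2: insert 36 -> lo=[15] (size 1, max 15) hi=[36] (size 1, min 36) -> median=25.5
Step 3: insert 42 -> lo=[15, 36] (size 2, max 36) hi=[42] (size 1, min 42) -> median=36
Step 4: insert 41 -> lo=[15, 36] (size 2, max 36) hi=[41, 42] (size 2, min 41) -> median=38.5
Step 5: insert 7 -> lo=[7, 15, 36] (size 3, max 36) hi=[41, 42] (size 2, min 41) -> median=36
Step 6: insert 22 -> lo=[7, 15, 22] (size 3, max 22) hi=[36, 41, 42] (size 3, min 36) -> median=29
Step 7: insert 9 -> lo=[7, 9, 15, 22] (size 4, max 22) hi=[36, 41, 42] (size 3, min 36) -> median=22
Step 8: insert 35 -> lo=[7, 9, 15, 22] (size 4, max 22) hi=[35, 36, 41, 42] (size 4, min 35) -> median=28.5
Step 9: insert 39 -> lo=[7, 9, 15, 22, 35] (size 5, max 35) hi=[36, 39, 41, 42] (size 4, min 36) -> median=35
Step 10: insert 39 -> lo=[7, 9, 15, 22, 35] (size 5, max 35) hi=[36, 39, 39, 41, 42] (size 5, min 36) -> median=35.5
Step 11: insert 14 -> lo=[7, 9, 14, 15, 22, 35] (size 6, max 35) hi=[36, 39, 39, 41, 42] (size 5, min 36) -> median=35
Step 12: insert 1 -> lo=[1, 7, 9, 14, 15, 22] (size 6, max 22) hi=[35, 36, 39, 39, 41, 42] (size 6, min 35) -> median=28.5

Answer: 28.5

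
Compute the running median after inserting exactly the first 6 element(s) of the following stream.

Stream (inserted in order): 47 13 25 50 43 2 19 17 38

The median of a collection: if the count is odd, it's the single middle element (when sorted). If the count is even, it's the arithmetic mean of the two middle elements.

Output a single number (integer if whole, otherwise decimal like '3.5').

Step 1: insert 47 -> lo=[47] (size 1, max 47) hi=[] (size 0) -> median=47
Step 2: insert 13 -> lo=[13] (size 1, max 13) hi=[47] (size 1, min 47) -> median=30
Step 3: insert 25 -> lo=[13, 25] (size 2, max 25) hi=[47] (size 1, min 47) -> median=25
Step 4: insert 50 -> lo=[13, 25] (size 2, max 25) hi=[47, 50] (size 2, min 47) -> median=36
Step 5: insert 43 -> lo=[13, 25, 43] (size 3, max 43) hi=[47, 50] (size 2, min 47) -> median=43
Step 6: insert 2 -> lo=[2, 13, 25] (size 3, max 25) hi=[43, 47, 50] (size 3, min 43) -> median=34

Answer: 34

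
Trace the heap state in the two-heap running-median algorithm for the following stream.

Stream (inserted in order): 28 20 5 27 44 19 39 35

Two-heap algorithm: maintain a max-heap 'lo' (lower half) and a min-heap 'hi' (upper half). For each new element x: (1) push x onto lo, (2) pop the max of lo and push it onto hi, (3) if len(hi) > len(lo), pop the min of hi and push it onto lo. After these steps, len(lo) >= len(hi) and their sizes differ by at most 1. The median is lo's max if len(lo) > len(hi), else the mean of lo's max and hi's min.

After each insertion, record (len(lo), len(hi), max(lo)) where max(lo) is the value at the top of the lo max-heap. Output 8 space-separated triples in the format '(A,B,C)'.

Step 1: insert 28 -> lo=[28] hi=[] -> (len(lo)=1, len(hi)=0, max(lo)=28)
Step 2: insert 20 -> lo=[20] hi=[28] -> (len(lo)=1, len(hi)=1, max(lo)=20)
Step 3: insert 5 -> lo=[5, 20] hi=[28] -> (len(lo)=2, len(hi)=1, max(lo)=20)
Step 4: insert 27 -> lo=[5, 20] hi=[27, 28] -> (len(lo)=2, len(hi)=2, max(lo)=20)
Step 5: insert 44 -> lo=[5, 20, 27] hi=[28, 44] -> (len(lo)=3, len(hi)=2, max(lo)=27)
Step 6: insert 19 -> lo=[5, 19, 20] hi=[27, 28, 44] -> (len(lo)=3, len(hi)=3, max(lo)=20)
Step 7: insert 39 -> lo=[5, 19, 20, 27] hi=[28, 39, 44] -> (len(lo)=4, len(hi)=3, max(lo)=27)
Step 8: insert 35 -> lo=[5, 19, 20, 27] hi=[28, 35, 39, 44] -> (len(lo)=4, len(hi)=4, max(lo)=27)

Answer: (1,0,28) (1,1,20) (2,1,20) (2,2,20) (3,2,27) (3,3,20) (4,3,27) (4,4,27)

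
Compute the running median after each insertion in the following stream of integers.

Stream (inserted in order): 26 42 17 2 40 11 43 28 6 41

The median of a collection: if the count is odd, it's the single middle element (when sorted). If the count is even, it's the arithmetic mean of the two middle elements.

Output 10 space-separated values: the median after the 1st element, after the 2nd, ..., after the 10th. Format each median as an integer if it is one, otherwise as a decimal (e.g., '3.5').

Step 1: insert 26 -> lo=[26] (size 1, max 26) hi=[] (size 0) -> median=26
Step 2: insert 42 -> lo=[26] (size 1, max 26) hi=[42] (size 1, min 42) -> median=34
Step 3: insert 17 -> lo=[17, 26] (size 2, max 26) hi=[42] (size 1, min 42) -> median=26
Step 4: insert 2 -> lo=[2, 17] (size 2, max 17) hi=[26, 42] (size 2, min 26) -> median=21.5
Step 5: insert 40 -> lo=[2, 17, 26] (size 3, max 26) hi=[40, 42] (size 2, min 40) -> median=26
Step 6: insert 11 -> lo=[2, 11, 17] (size 3, max 17) hi=[26, 40, 42] (size 3, min 26) -> median=21.5
Step 7: insert 43 -> lo=[2, 11, 17, 26] (size 4, max 26) hi=[40, 42, 43] (size 3, min 40) -> median=26
Step 8: insert 28 -> lo=[2, 11, 17, 26] (size 4, max 26) hi=[28, 40, 42, 43] (size 4, min 28) -> median=27
Step 9: insert 6 -> lo=[2, 6, 11, 17, 26] (size 5, max 26) hi=[28, 40, 42, 43] (size 4, min 28) -> median=26
Step 10: insert 41 -> lo=[2, 6, 11, 17, 26] (size 5, max 26) hi=[28, 40, 41, 42, 43] (size 5, min 28) -> median=27

Answer: 26 34 26 21.5 26 21.5 26 27 26 27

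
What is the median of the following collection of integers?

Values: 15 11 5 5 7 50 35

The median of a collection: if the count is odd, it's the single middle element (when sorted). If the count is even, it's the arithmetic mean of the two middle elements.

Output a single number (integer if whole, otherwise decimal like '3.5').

Step 1: insert 15 -> lo=[15] (size 1, max 15) hi=[] (size 0) -> median=15
Step 2: insert 11 -> lo=[11] (size 1, max 11) hi=[15] (size 1, min 15) -> median=13
Step 3: insert 5 -> lo=[5, 11] (size 2, max 11) hi=[15] (size 1, min 15) -> median=11
Step 4: insert 5 -> lo=[5, 5] (size 2, max 5) hi=[11, 15] (size 2, min 11) -> median=8
Step 5: insert 7 -> lo=[5, 5, 7] (size 3, max 7) hi=[11, 15] (size 2, min 11) -> median=7
Step 6: insert 50 -> lo=[5, 5, 7] (size 3, max 7) hi=[11, 15, 50] (size 3, min 11) -> median=9
Step 7: insert 35 -> lo=[5, 5, 7, 11] (size 4, max 11) hi=[15, 35, 50] (size 3, min 15) -> median=11

Answer: 11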